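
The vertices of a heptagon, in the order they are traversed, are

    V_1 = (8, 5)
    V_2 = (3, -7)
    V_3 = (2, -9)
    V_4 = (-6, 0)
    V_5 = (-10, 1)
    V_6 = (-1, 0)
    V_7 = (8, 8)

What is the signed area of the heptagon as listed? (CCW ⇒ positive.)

Apply the surveyor's formula: 2A = Σ (x_i·y_{i+1} − x_{i+1}·y_i), indices taken mod 7.
Σ = (-71) + (-13) + (-54) + (-6) + (1) + (-8) + (-24) = -175
Signed area = Σ/2 = -87.5 (negative ⇒ clockwise traversal).

-87.5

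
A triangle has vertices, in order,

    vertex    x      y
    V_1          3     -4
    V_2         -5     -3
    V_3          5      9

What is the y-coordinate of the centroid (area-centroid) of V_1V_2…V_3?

Apply the shoelace (surveyor's) formula. First the cross-terms c_i = x_i·y_{i+1} − x_{i+1}·y_i:
  -29, -30, -47  ⇒  2A = -106, A = -53.
Then Σ (y_i + y_{i+1})·c_i = -212, so ȳ = -212 / (6·(-53)) = 2/3.

2/3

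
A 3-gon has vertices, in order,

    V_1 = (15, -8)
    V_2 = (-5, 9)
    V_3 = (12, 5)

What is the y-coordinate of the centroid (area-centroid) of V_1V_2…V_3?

Apply the shoelace formula. First the cross-terms c_i = x_i·y_{i+1} − x_{i+1}·y_i:
  95, -133, -171  ⇒  2A = -209, A = -104.5.
Then Σ (y_i + y_{i+1})·c_i = -1254, so ȳ = -1254 / (6·(-104.5)) = 2.

2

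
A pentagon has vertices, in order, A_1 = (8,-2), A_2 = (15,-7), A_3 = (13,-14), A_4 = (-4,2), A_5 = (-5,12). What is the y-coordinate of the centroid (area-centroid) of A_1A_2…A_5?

Apply the shoelace (surveyor's) formula. First the cross-terms c_i = x_i·y_{i+1} − x_{i+1}·y_i:
  -26, -119, -30, -38, -86  ⇒  2A = -299, A = -149.5.
Then Σ (y_i + y_{i+1})·c_i = 1701, so ȳ = 1701 / (6·(-149.5)) = -567/299.

-567/299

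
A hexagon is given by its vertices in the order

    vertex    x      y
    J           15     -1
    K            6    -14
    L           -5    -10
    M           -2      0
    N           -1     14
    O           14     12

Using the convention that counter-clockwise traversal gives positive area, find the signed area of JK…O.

-392

J→K: (15)(-14) − (6)(-1) = -204
K→L: (6)(-10) − (-5)(-14) = -130
L→M: (-5)(0) − (-2)(-10) = -20
M→N: (-2)(14) − (-1)(0) = -28
N→O: (-1)(12) − (14)(14) = -208
O→J: (14)(-1) − (15)(12) = -194
Σ = -784
Signed area = Σ/2 = -392 (negative ⇒ clockwise traversal).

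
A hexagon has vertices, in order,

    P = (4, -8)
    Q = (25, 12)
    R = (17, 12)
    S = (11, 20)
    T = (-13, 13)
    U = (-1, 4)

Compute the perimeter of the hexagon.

100

|PQ| = √((21)² + (20)²) = √841 = 29
|QR| = √((-8)² + (0)²) = √64 = 8
|RS| = √((-6)² + (8)²) = √100 = 10
|ST| = √((-24)² + (-7)²) = √625 = 25
|TU| = √((12)² + (-9)²) = √225 = 15
|UP| = √((5)² + (-12)²) = √169 = 13
Perimeter = 29 + 8 + 10 + 25 + 15 + 13 = 100.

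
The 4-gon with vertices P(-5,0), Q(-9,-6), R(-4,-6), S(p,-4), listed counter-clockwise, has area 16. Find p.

-4

Write out the shoelace sum; only the two edges meeting at S involve p:
2·Area = [((-4)·(-4) − p·(-6)) + (p·0 − (-5)·(-4))] + 60
       = 6·p + 56 = 32
⇒ p = -4.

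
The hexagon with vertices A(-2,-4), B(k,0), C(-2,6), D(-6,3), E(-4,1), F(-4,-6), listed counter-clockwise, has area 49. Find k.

Write out the shoelace sum; only the two edges meeting at B involve k:
2·Area = [((-2)·0 − k·(-4)) + (k·6 − (-2)·0)] + 68
       = 10·k + 68 = 98
⇒ k = 3.

3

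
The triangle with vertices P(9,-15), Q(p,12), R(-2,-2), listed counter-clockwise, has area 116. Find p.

Write out the shoelace sum; only the two edges meeting at Q involve p:
2·Area = [(9·12 − p·(-15)) + (p·(-2) − (-2)·12)] + 48
       = 13·p + 180 = 232
⇒ p = 4.

4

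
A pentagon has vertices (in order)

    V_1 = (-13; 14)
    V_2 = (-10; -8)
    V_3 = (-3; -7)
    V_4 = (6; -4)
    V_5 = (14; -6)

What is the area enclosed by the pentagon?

Apply the shoelace formula: 2A = Σ (x_i·y_{i+1} − x_{i+1}·y_i), indices taken mod 5.
Σ = (244) + (46) + (54) + (20) + (118) = 482
Area = |Σ|/2 = 241.

241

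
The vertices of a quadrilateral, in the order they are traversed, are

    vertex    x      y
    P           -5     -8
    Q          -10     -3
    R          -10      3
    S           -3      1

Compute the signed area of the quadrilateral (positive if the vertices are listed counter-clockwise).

Apply Gauss's area formula: 2A = Σ (x_i·y_{i+1} − x_{i+1}·y_i), indices taken mod 4.
P→Q: (-5)(-3) − (-10)(-8) = -65
Q→R: (-10)(3) − (-10)(-3) = -60
R→S: (-10)(1) − (-3)(3) = -1
S→P: (-3)(-8) − (-5)(1) = 29
Σ = -97
Signed area = Σ/2 = -48.5 (negative ⇒ clockwise traversal).

-48.5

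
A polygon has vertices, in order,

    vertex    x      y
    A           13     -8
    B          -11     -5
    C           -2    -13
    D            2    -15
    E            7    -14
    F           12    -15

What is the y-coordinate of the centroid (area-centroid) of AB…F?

Apply Gauss's area formula. First the cross-terms c_i = x_i·y_{i+1} − x_{i+1}·y_i:
  -153, 133, 56, 77, 63, 99  ⇒  2A = 275, A = 137.5.
Then Σ (y_i + y_{i+1})·c_i = -8310, so ȳ = -8310 / (6·137.5) = -554/55.

-554/55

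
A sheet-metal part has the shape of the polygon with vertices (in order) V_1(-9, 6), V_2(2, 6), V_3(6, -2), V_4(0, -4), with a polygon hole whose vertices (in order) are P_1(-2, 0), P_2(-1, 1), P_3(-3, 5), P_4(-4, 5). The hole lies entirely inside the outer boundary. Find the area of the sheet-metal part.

Outer boundary:
Apply the shoelace formula: 2A = Σ (x_i·y_{i+1} − x_{i+1}·y_i), indices taken mod 4.
Σ = (-66) + (-40) + (-24) + (-36) = -166
Area = |Σ|/2 = 83.
Hole:
P_1→P_2: (-2)(1) − (-1)(0) = -2
P_2→P_3: (-1)(5) − (-3)(1) = -2
P_3→P_4: (-3)(5) − (-4)(5) = 5
P_4→P_1: (-4)(0) − (-2)(5) = 10
Σ = 11
Area = |Σ|/2 = 5.5.
Net area = 83 − 5.5 = 77.5.

77.5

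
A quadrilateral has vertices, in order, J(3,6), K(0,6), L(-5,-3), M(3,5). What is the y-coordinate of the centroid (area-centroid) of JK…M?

307/105

Apply Gauss's area formula. First the cross-terms c_i = x_i·y_{i+1} − x_{i+1}·y_i:
  18, 30, -16, 3  ⇒  2A = 35, A = 17.5.
Then Σ (y_i + y_{i+1})·c_i = 307, so ȳ = 307 / (6·17.5) = 307/105.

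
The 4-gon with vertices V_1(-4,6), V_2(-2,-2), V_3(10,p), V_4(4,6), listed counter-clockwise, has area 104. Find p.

Write out the shoelace sum; only the two edges meeting at V_3 involve p:
2·Area = [((-2)·p − 10·(-2)) + (10·6 − 4·p)] + 68
       = -6·p + 148 = 208
⇒ p = -10.

-10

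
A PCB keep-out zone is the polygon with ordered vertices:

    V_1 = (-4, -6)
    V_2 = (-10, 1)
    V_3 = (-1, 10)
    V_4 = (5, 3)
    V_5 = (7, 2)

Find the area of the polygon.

V_1→V_2: (-4)(1) − (-10)(-6) = -64
V_2→V_3: (-10)(10) − (-1)(1) = -99
V_3→V_4: (-1)(3) − (5)(10) = -53
V_4→V_5: (5)(2) − (7)(3) = -11
V_5→V_1: (7)(-6) − (-4)(2) = -34
Σ = -261
Area = |Σ|/2 = 130.5.

130.5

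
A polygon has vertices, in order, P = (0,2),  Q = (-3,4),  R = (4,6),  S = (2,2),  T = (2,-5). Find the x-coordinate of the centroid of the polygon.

62/63

Apply the shoelace (surveyor's) formula. First the cross-terms c_i = x_i·y_{i+1} − x_{i+1}·y_i:
  6, -34, -4, -14, 4  ⇒  2A = -42, A = -21.
Then Σ (x_i + x_{i+1})·c_i = -124, so x̄ = -124 / (6·(-21)) = 62/63.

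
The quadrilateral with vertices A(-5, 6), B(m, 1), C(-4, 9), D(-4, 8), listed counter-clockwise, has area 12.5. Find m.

Write out the shoelace sum; only the two edges meeting at B involve m:
2·Area = [((-5)·1 − m·6) + (m·9 − (-4)·1)] + 20
       = 3·m + 19 = 25
⇒ m = 2.

2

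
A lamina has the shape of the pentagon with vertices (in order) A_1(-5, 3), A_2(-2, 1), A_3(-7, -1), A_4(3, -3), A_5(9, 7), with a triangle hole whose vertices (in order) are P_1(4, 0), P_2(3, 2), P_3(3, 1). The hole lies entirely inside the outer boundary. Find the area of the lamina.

71.5

Outer boundary:
Σ = (1) + (9) + (24) + (48) + (62) = 144
Area = |Σ|/2 = 72.
Hole:
Apply Gauss's area formula: 2A = Σ (x_i·y_{i+1} − x_{i+1}·y_i), indices taken mod 3.
P_1→P_2: (4)(2) − (3)(0) = 8
P_2→P_3: (3)(1) − (3)(2) = -3
P_3→P_1: (3)(0) − (4)(1) = -4
Σ = 1
Area = |Σ|/2 = 0.5.
Net area = 72 − 0.5 = 71.5.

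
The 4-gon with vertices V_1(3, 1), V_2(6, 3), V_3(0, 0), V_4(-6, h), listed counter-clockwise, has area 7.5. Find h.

Write out the shoelace sum; only the two edges meeting at V_4 involve h:
2·Area = [(0·h − (-6)·0) + ((-6)·1 − 3·h)] + 3
       = -3·h + -3 = 15
⇒ h = -6.

-6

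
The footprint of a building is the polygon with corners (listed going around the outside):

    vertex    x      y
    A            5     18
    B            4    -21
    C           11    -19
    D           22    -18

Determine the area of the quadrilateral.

342

Σ = (-177) + (155) + (220) + (486) = 684
Area = |Σ|/2 = 342.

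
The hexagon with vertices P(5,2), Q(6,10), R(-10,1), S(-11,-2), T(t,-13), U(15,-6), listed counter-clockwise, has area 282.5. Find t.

2

The doubled signed area Σ (x_i y_{i+1} − x_{i+1} y_i) is linear in t.
With t=0 it equals 573; the coefficient of t is -4 (from the two edges through T).
So -4·t + 573 = 2·282.5 = 565 ⇒ t = 2.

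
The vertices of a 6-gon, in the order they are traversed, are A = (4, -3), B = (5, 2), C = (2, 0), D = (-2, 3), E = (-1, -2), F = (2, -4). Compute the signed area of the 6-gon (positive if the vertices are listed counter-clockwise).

Apply the shoelace formula: 2A = Σ (x_i·y_{i+1} − x_{i+1}·y_i), indices taken mod 6.
A→B: (4)(2) − (5)(-3) = 23
B→C: (5)(0) − (2)(2) = -4
C→D: (2)(3) − (-2)(0) = 6
D→E: (-2)(-2) − (-1)(3) = 7
E→F: (-1)(-4) − (2)(-2) = 8
F→A: (2)(-3) − (4)(-4) = 10
Σ = 50
Signed area = Σ/2 = 25 (positive ⇒ counter-clockwise traversal).

25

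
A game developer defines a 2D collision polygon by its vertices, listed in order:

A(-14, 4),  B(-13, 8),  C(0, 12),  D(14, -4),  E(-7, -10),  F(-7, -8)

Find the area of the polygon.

353

Apply Gauss's area formula: 2A = Σ (x_i·y_{i+1} − x_{i+1}·y_i), indices taken mod 6.
Σ = (-60) + (-156) + (-168) + (-168) + (-14) + (-140) = -706
Area = |Σ|/2 = 353.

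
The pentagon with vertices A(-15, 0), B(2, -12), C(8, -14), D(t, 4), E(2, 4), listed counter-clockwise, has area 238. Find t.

The doubled signed area Σ (x_i y_{i+1} − x_{i+1} y_i) is linear in t.
With t=0 it equals 332; the coefficient of t is 18 (from the two edges through D).
So 18·t + 332 = 2·238 = 476 ⇒ t = 8.

8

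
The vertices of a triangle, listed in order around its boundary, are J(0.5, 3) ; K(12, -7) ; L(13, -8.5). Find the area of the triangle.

3.625

Σ = (-39.5) + (-11) + (43.25) = -7.25
Area = |Σ|/2 = 3.625.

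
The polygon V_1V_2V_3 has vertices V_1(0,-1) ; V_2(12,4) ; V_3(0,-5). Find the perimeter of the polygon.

|V_1V_2| = √((12)² + (5)²) = √169 = 13
|V_2V_3| = √((-12)² + (-9)²) = √225 = 15
|V_3V_1| = √((0)² + (4)²) = √16 = 4
Perimeter = 13 + 15 + 4 = 32.

32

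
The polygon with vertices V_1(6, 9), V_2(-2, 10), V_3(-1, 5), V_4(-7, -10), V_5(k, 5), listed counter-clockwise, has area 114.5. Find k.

The doubled signed area Σ (x_i y_{i+1} − x_{i+1} y_i) is linear in k.
With k=0 it equals 58; the coefficient of k is 19 (from the two edges through V_5).
So 19·k + 58 = 2·114.5 = 229 ⇒ k = 9.

9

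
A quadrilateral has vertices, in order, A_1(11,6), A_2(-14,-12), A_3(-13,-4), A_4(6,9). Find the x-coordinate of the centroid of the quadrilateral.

-101/38

Apply the shoelace (surveyor's) formula. First the cross-terms c_i = x_i·y_{i+1} − x_{i+1}·y_i:
  -48, -100, -93, -63  ⇒  2A = -304, A = -152.
Then Σ (x_i + x_{i+1})·c_i = 2424, so x̄ = 2424 / (6·(-152)) = -101/38.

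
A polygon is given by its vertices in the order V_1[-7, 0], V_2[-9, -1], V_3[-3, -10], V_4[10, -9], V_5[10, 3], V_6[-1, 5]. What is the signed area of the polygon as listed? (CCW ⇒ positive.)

214.5

Apply Gauss's area formula: 2A = Σ (x_i·y_{i+1} − x_{i+1}·y_i), indices taken mod 6.
Σ = (7) + (87) + (127) + (120) + (53) + (35) = 429
Signed area = Σ/2 = 214.5 (positive ⇒ counter-clockwise traversal).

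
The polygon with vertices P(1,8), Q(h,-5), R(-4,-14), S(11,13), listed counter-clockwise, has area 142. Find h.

-6

The doubled signed area Σ (x_i y_{i+1} − x_{i+1} y_i) is linear in h.
With h=0 it equals 152; the coefficient of h is -22 (from the two edges through Q).
So -22·h + 152 = 2·142 = 284 ⇒ h = -6.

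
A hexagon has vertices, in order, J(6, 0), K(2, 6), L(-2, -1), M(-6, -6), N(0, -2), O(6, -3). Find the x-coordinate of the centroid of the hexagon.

76/47

Apply Gauss's area formula. First the cross-terms c_i = x_i·y_{i+1} − x_{i+1}·y_i:
  36, 10, 6, 12, 12, 18  ⇒  2A = 94, A = 47.
Then Σ (x_i + x_{i+1})·c_i = 456, so x̄ = 456 / (6·47) = 76/47.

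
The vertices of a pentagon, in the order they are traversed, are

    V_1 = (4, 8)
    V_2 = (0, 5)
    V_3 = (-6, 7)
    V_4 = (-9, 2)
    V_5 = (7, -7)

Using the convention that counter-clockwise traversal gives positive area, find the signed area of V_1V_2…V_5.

117

V_1→V_2: (4)(5) − (0)(8) = 20
V_2→V_3: (0)(7) − (-6)(5) = 30
V_3→V_4: (-6)(2) − (-9)(7) = 51
V_4→V_5: (-9)(-7) − (7)(2) = 49
V_5→V_1: (7)(8) − (4)(-7) = 84
Σ = 234
Signed area = Σ/2 = 117 (positive ⇒ counter-clockwise traversal).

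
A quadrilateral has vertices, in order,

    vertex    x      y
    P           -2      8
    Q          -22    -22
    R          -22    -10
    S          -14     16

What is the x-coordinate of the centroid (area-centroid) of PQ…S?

Apply the surveyor's formula. First the cross-terms c_i = x_i·y_{i+1} − x_{i+1}·y_i:
  220, -264, -492, -80  ⇒  2A = -616, A = -308.
Then Σ (x_i + x_{i+1})·c_i = 25328, so x̄ = 25328 / (6·(-308)) = -3166/231.

-3166/231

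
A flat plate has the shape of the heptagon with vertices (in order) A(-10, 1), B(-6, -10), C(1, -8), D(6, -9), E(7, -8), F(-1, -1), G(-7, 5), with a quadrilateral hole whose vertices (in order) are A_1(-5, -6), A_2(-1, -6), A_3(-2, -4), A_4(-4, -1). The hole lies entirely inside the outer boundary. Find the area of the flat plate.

Outer boundary:
Cross-terms: 106, 58, 39, 15, -15, -12, 43  ⇒  Σ = 234
Area = |Σ|/2 = 117.
Hole:
Σ = (24) + (-8) + (-14) + (19) = 21
Area = |Σ|/2 = 10.5.
Net area = 117 − 10.5 = 106.5.

106.5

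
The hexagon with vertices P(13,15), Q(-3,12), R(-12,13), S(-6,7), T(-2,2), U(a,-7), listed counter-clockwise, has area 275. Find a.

The doubled signed area Σ (x_i y_{i+1} − x_{i+1} y_i) is linear in a.
With a=0 it equals 407; the coefficient of a is 13 (from the two edges through U).
So 13·a + 407 = 2·275 = 550 ⇒ a = 11.

11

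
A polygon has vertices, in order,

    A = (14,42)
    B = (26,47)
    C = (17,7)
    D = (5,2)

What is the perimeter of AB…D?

108

|AB| = √((12)² + (5)²) = √169 = 13
|BC| = √((-9)² + (-40)²) = √1681 = 41
|CD| = √((-12)² + (-5)²) = √169 = 13
|DA| = √((9)² + (40)²) = √1681 = 41
Perimeter = 13 + 41 + 13 + 41 = 108.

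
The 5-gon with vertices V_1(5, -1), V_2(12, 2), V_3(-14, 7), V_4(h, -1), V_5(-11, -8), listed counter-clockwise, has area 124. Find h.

The doubled signed area Σ (x_i y_{i+1} − x_{i+1} y_i) is linear in h.
With h=0 it equals 188; the coefficient of h is -15 (from the two edges through V_4).
So -15·h + 188 = 2·124 = 248 ⇒ h = -4.

-4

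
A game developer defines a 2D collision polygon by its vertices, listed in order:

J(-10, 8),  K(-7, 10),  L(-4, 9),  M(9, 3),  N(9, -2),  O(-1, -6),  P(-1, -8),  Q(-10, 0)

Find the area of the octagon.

Apply the shoelace (surveyor's) formula: 2A = Σ (x_i·y_{i+1} − x_{i+1}·y_i), indices taken mod 8.
Σ = (-44) + (-23) + (-93) + (-45) + (-56) + (2) + (-80) + (-80) = -419
Area = |Σ|/2 = 209.5.

209.5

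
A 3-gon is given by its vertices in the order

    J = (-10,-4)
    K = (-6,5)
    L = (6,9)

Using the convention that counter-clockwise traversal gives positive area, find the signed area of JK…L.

-46

J→K: (-10)(5) − (-6)(-4) = -74
K→L: (-6)(9) − (6)(5) = -84
L→J: (6)(-4) − (-10)(9) = 66
Σ = -92
Signed area = Σ/2 = -46 (negative ⇒ clockwise traversal).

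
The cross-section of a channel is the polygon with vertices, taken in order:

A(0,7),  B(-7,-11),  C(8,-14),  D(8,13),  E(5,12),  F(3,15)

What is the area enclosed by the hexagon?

Apply the shoelace formula: 2A = Σ (x_i·y_{i+1} − x_{i+1}·y_i), indices taken mod 6.
A→B: (0)(-11) − (-7)(7) = 49
B→C: (-7)(-14) − (8)(-11) = 186
C→D: (8)(13) − (8)(-14) = 216
D→E: (8)(12) − (5)(13) = 31
E→F: (5)(15) − (3)(12) = 39
F→A: (3)(7) − (0)(15) = 21
Σ = 542
Area = |Σ|/2 = 271.

271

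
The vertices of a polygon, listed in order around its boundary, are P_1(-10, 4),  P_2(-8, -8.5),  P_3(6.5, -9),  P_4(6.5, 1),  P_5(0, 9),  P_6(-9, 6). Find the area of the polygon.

236.375

Σ = (117) + (127.25) + (65) + (58.5) + (81) + (24) = 472.75
Area = |Σ|/2 = 236.375.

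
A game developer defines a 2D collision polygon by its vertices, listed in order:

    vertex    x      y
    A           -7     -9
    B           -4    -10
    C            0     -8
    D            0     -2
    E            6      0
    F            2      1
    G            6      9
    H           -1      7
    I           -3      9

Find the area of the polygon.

Σ = (34) + (32) + (0) + (12) + (6) + (12) + (51) + (12) + (90) = 249
Area = |Σ|/2 = 124.5.

124.5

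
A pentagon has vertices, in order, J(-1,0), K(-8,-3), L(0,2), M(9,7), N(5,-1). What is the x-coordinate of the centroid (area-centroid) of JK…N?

227/76

Apply the surveyor's formula. First the cross-terms c_i = x_i·y_{i+1} − x_{i+1}·y_i:
  3, -16, -18, -44, -1  ⇒  2A = -76, A = -38.
Then Σ (x_i + x_{i+1})·c_i = -681, so x̄ = -681 / (6·(-38)) = 227/76.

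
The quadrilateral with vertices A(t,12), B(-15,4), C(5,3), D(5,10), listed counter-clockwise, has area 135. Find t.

-10

The doubled signed area Σ (x_i y_{i+1} − x_{i+1} y_i) is linear in t.
With t=0 it equals 210; the coefficient of t is -6 (from the two edges through A).
So -6·t + 210 = 2·135 = 270 ⇒ t = -10.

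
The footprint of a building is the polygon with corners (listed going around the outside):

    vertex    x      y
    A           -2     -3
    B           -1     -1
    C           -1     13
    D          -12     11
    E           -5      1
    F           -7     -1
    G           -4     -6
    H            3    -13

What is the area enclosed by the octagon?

Apply the shoelace formula: 2A = Σ (x_i·y_{i+1} − x_{i+1}·y_i), indices taken mod 8.
Cross-terms: -1, -14, 145, 43, 12, 38, 70, -35  ⇒  Σ = 258
Area = |Σ|/2 = 129.

129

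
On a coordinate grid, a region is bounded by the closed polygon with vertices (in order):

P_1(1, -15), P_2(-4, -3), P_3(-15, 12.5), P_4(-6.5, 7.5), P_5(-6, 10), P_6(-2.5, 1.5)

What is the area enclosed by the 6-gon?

78.625

Apply the shoelace formula: 2A = Σ (x_i·y_{i+1} − x_{i+1}·y_i), indices taken mod 6.
Σ = (-63) + (-95) + (-31.25) + (-20) + (16) + (36) = -157.25
Area = |Σ|/2 = 78.625.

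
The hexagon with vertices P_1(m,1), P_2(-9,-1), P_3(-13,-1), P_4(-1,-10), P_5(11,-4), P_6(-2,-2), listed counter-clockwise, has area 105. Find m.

-6

The doubled signed area Σ (x_i y_{i+1} − x_{i+1} y_i) is linear in m.
With m=0 it equals 216; the coefficient of m is 1 (from the two edges through P_1).
So 1·m + 216 = 2·105 = 210 ⇒ m = -6.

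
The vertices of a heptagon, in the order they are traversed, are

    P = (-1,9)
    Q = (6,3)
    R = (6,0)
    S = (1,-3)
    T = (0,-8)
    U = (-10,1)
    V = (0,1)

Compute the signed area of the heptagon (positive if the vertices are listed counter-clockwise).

-95

Apply the surveyor's formula: 2A = Σ (x_i·y_{i+1} − x_{i+1}·y_i), indices taken mod 7.
Σ = (-57) + (-18) + (-18) + (-8) + (-80) + (-10) + (1) = -190
Signed area = Σ/2 = -95 (negative ⇒ clockwise traversal).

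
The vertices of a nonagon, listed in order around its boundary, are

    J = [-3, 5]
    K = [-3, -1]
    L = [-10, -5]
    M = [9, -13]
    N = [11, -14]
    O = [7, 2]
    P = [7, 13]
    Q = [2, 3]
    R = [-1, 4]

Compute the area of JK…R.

Cross-terms: 18, 5, 175, 17, 120, 77, -5, 11, 7  ⇒  Σ = 425
Area = |Σ|/2 = 212.5.

212.5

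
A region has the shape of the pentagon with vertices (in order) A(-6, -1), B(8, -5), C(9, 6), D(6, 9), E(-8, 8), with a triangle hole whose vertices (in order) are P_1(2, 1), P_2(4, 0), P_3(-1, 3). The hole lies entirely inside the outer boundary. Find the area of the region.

Outer boundary:
A→B: (-6)(-5) − (8)(-1) = 38
B→C: (8)(6) − (9)(-5) = 93
C→D: (9)(9) − (6)(6) = 45
D→E: (6)(8) − (-8)(9) = 120
E→A: (-8)(-1) − (-6)(8) = 56
Σ = 352
Area = |Σ|/2 = 176.
Hole:
Apply Gauss's area formula: 2A = Σ (x_i·y_{i+1} − x_{i+1}·y_i), indices taken mod 3.
Cross-terms: -4, 12, -7  ⇒  Σ = 1
Area = |Σ|/2 = 0.5.
Net area = 176 − 0.5 = 175.5.

175.5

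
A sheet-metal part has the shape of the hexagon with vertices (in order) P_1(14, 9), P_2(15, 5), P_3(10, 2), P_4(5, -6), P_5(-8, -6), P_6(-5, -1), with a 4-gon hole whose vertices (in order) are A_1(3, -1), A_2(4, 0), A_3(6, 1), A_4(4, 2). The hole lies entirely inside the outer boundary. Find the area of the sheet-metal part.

140

Outer boundary:
Cross-terms: -65, -20, -70, -78, -22, -31  ⇒  Σ = -286
Area = |Σ|/2 = 143.
Hole:
Apply the surveyor's formula: 2A = Σ (x_i·y_{i+1} − x_{i+1}·y_i), indices taken mod 4.
A_1→A_2: (3)(0) − (4)(-1) = 4
A_2→A_3: (4)(1) − (6)(0) = 4
A_3→A_4: (6)(2) − (4)(1) = 8
A_4→A_1: (4)(-1) − (3)(2) = -10
Σ = 6
Area = |Σ|/2 = 3.
Net area = 143 − 3 = 140.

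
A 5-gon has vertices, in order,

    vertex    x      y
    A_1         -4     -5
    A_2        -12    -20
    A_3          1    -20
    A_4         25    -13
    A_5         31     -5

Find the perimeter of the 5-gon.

|A_1A_2| = √((-8)² + (-15)²) = √289 = 17
|A_2A_3| = √((13)² + (0)²) = √169 = 13
|A_3A_4| = √((24)² + (7)²) = √625 = 25
|A_4A_5| = √((6)² + (8)²) = √100 = 10
|A_5A_1| = √((-35)² + (0)²) = √1225 = 35
Perimeter = 17 + 13 + 25 + 10 + 35 = 100.

100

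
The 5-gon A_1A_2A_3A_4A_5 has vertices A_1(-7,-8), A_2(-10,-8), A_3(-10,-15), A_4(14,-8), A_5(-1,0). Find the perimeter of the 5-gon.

62

|A_1A_2| = √((-3)² + (0)²) = √9 = 3
|A_2A_3| = √((0)² + (-7)²) = √49 = 7
|A_3A_4| = √((24)² + (7)²) = √625 = 25
|A_4A_5| = √((-15)² + (8)²) = √289 = 17
|A_5A_1| = √((-6)² + (-8)²) = √100 = 10
Perimeter = 3 + 7 + 25 + 17 + 10 = 62.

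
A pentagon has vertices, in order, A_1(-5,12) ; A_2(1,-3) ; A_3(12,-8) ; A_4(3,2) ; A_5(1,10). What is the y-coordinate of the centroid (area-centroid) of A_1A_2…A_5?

29/13

Apply Gauss's area formula. First the cross-terms c_i = x_i·y_{i+1} − x_{i+1}·y_i:
  3, 28, 48, 28, 62  ⇒  2A = 169, A = 84.5.
Then Σ (y_i + y_{i+1})·c_i = 1131, so ȳ = 1131 / (6·84.5) = 29/13.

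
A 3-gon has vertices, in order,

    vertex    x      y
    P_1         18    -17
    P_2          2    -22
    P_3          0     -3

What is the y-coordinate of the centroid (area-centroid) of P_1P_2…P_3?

-14

Apply the surveyor's formula. First the cross-terms c_i = x_i·y_{i+1} − x_{i+1}·y_i:
  -362, -6, 54  ⇒  2A = -314, A = -157.
Then Σ (y_i + y_{i+1})·c_i = 13188, so ȳ = 13188 / (6·(-157)) = -14.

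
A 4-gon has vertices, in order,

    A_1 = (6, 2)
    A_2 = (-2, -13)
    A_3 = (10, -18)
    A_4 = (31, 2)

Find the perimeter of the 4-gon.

84

|A_1A_2| = √((-8)² + (-15)²) = √289 = 17
|A_2A_3| = √((12)² + (-5)²) = √169 = 13
|A_3A_4| = √((21)² + (20)²) = √841 = 29
|A_4A_1| = √((-25)² + (0)²) = √625 = 25
Perimeter = 17 + 13 + 29 + 25 = 84.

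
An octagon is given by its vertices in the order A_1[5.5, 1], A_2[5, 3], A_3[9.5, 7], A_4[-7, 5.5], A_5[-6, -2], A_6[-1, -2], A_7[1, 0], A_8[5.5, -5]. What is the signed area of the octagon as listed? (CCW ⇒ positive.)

Apply the shoelace formula: 2A = Σ (x_i·y_{i+1} − x_{i+1}·y_i), indices taken mod 8.
A_1→A_2: (5.5)(3) − (5)(1) = 11.5
A_2→A_3: (5)(7) − (9.5)(3) = 6.5
A_3→A_4: (9.5)(5.5) − (-7)(7) = 101.25
A_4→A_5: (-7)(-2) − (-6)(5.5) = 47
A_5→A_6: (-6)(-2) − (-1)(-2) = 10
A_6→A_7: (-1)(0) − (1)(-2) = 2
A_7→A_8: (1)(-5) − (5.5)(0) = -5
A_8→A_1: (5.5)(1) − (5.5)(-5) = 33
Σ = 206.25
Signed area = Σ/2 = 103.125 (positive ⇒ counter-clockwise traversal).

103.125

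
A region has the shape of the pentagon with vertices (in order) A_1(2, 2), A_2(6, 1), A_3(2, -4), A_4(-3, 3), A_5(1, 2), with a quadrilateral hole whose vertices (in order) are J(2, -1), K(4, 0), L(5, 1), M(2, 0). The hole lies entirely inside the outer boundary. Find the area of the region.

24.5

Outer boundary:
Apply the shoelace formula: 2A = Σ (x_i·y_{i+1} − x_{i+1}·y_i), indices taken mod 5.
Σ = (-10) + (-26) + (-6) + (-9) + (-2) = -53
Area = |Σ|/2 = 26.5.
Hole:
Σ = (4) + (4) + (-2) + (-2) = 4
Area = |Σ|/2 = 2.
Net area = 26.5 − 2 = 24.5.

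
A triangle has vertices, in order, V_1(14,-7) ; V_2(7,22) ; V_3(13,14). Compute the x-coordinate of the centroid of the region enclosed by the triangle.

34/3

Apply Gauss's area formula. First the cross-terms c_i = x_i·y_{i+1} − x_{i+1}·y_i:
  357, -188, -287  ⇒  2A = -118, A = -59.
Then Σ (x_i + x_{i+1})·c_i = -4012, so x̄ = -4012 / (6·(-59)) = 34/3.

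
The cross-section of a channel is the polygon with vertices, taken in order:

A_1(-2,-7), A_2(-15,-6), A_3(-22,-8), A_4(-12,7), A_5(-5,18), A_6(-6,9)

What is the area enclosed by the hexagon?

Apply Gauss's area formula: 2A = Σ (x_i·y_{i+1} − x_{i+1}·y_i), indices taken mod 6.
Σ = (-93) + (-12) + (-250) + (-181) + (63) + (60) = -413
Area = |Σ|/2 = 206.5.

206.5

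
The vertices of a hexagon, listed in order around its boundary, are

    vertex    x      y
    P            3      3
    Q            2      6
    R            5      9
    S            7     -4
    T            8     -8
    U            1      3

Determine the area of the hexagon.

P→Q: (3)(6) − (2)(3) = 12
Q→R: (2)(9) − (5)(6) = -12
R→S: (5)(-4) − (7)(9) = -83
S→T: (7)(-8) − (8)(-4) = -24
T→U: (8)(3) − (1)(-8) = 32
U→P: (1)(3) − (3)(3) = -6
Σ = -81
Area = |Σ|/2 = 40.5.

40.5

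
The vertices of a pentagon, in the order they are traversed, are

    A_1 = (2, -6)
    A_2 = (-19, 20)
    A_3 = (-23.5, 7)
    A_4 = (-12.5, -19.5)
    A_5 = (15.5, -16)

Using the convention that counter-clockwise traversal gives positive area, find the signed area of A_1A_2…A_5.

625

Apply Gauss's area formula: 2A = Σ (x_i·y_{i+1} − x_{i+1}·y_i), indices taken mod 5.
Σ = (-74) + (337) + (545.75) + (502.25) + (-61) = 1250
Signed area = Σ/2 = 625 (positive ⇒ counter-clockwise traversal).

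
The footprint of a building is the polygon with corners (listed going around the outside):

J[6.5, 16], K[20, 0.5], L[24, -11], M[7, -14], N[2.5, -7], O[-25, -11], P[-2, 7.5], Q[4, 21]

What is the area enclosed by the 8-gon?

J→K: (6.5)(0.5) − (20)(16) = -316.75
K→L: (20)(-11) − (24)(0.5) = -232
L→M: (24)(-14) − (7)(-11) = -259
M→N: (7)(-7) − (2.5)(-14) = -14
N→O: (2.5)(-11) − (-25)(-7) = -202.5
O→P: (-25)(7.5) − (-2)(-11) = -209.5
P→Q: (-2)(21) − (4)(7.5) = -72
Q→J: (4)(16) − (6.5)(21) = -72.5
Σ = -1378.25
Area = |Σ|/2 = 689.125.

689.125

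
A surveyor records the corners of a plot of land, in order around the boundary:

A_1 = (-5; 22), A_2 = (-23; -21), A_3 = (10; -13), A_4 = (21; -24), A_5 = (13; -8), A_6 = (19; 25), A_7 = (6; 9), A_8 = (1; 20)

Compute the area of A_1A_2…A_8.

Apply Gauss's area formula: 2A = Σ (x_i·y_{i+1} − x_{i+1}·y_i), indices taken mod 8.
Σ = (611) + (509) + (33) + (144) + (477) + (21) + (111) + (122) = 2028
Area = |Σ|/2 = 1014.

1014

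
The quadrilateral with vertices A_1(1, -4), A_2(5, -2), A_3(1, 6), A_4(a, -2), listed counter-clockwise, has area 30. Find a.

-1

The doubled signed area Σ (x_i y_{i+1} − x_{i+1} y_i) is linear in a.
With a=0 it equals 50; the coefficient of a is -10 (from the two edges through A_4).
So -10·a + 50 = 2·30 = 60 ⇒ a = -1.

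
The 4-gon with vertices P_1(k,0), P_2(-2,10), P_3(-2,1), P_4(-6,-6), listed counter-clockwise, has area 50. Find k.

The doubled signed area Σ (x_i y_{i+1} − x_{i+1} y_i) is linear in k.
With k=0 it equals 36; the coefficient of k is 16 (from the two edges through P_1).
So 16·k + 36 = 2·50 = 100 ⇒ k = 4.

4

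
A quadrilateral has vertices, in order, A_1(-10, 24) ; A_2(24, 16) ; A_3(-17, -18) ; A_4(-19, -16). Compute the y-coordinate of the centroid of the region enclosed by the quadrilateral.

754/113

Apply the shoelace (surveyor's) formula. First the cross-terms c_i = x_i·y_{i+1} − x_{i+1}·y_i:
  -736, -160, -70, -616  ⇒  2A = -1582, A = -791.
Then Σ (y_i + y_{i+1})·c_i = -31668, so ȳ = -31668 / (6·(-791)) = 754/113.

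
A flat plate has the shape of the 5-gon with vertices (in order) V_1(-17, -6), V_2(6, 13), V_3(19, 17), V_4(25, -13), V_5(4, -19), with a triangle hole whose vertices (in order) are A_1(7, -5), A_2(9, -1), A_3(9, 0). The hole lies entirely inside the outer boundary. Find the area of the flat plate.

Outer boundary:
Σ = (-185) + (-145) + (-672) + (-423) + (-347) = -1772
Area = |Σ|/2 = 886.
Hole:
A_1→A_2: (7)(-1) − (9)(-5) = 38
A_2→A_3: (9)(0) − (9)(-1) = 9
A_3→A_1: (9)(-5) − (7)(0) = -45
Σ = 2
Area = |Σ|/2 = 1.
Net area = 886 − 1 = 885.

885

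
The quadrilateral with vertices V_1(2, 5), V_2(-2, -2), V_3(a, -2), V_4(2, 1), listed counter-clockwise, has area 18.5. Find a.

Write out the shoelace sum; only the two edges meeting at V_3 involve a:
2·Area = [((-2)·(-2) − a·(-2)) + (a·1 − 2·(-2))] + 14
       = 3·a + 22 = 37
⇒ a = 5.

5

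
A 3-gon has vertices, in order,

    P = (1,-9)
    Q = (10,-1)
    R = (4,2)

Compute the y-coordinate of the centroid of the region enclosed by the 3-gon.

-8/3

Apply the shoelace (surveyor's) formula. First the cross-terms c_i = x_i·y_{i+1} − x_{i+1}·y_i:
  89, 24, -38  ⇒  2A = 75, A = 37.5.
Then Σ (y_i + y_{i+1})·c_i = -600, so ȳ = -600 / (6·37.5) = -8/3.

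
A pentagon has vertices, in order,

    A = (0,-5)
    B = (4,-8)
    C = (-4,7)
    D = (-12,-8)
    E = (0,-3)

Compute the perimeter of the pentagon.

54

|AB| = √((4)² + (-3)²) = √25 = 5
|BC| = √((-8)² + (15)²) = √289 = 17
|CD| = √((-8)² + (-15)²) = √289 = 17
|DE| = √((12)² + (5)²) = √169 = 13
|EA| = √((0)² + (-2)²) = √4 = 2
Perimeter = 5 + 17 + 17 + 13 + 2 = 54.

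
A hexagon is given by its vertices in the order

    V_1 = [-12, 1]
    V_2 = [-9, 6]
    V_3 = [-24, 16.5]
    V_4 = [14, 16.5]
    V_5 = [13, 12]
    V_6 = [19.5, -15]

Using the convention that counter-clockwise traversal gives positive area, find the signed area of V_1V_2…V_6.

Apply the surveyor's formula: 2A = Σ (x_i·y_{i+1} − x_{i+1}·y_i), indices taken mod 6.
V_1→V_2: (-12)(6) − (-9)(1) = -63
V_2→V_3: (-9)(16.5) − (-24)(6) = -4.5
V_3→V_4: (-24)(16.5) − (14)(16.5) = -627
V_4→V_5: (14)(12) − (13)(16.5) = -46.5
V_5→V_6: (13)(-15) − (19.5)(12) = -429
V_6→V_1: (19.5)(1) − (-12)(-15) = -160.5
Σ = -1330.5
Signed area = Σ/2 = -665.25 (negative ⇒ clockwise traversal).

-665.25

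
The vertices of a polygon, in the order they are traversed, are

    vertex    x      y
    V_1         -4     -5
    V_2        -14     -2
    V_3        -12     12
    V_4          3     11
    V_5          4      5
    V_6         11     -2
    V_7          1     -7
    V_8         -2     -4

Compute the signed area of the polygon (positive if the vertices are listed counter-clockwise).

-306.5

Apply the shoelace (surveyor's) formula: 2A = Σ (x_i·y_{i+1} − x_{i+1}·y_i), indices taken mod 8.
Σ = (-62) + (-192) + (-168) + (-29) + (-63) + (-75) + (-18) + (-6) = -613
Signed area = Σ/2 = -306.5 (negative ⇒ clockwise traversal).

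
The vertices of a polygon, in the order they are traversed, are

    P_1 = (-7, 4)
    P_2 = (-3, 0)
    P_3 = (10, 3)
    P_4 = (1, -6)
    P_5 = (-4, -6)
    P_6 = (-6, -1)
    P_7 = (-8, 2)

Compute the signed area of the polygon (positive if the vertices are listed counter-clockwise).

Σ = (12) + (-9) + (-63) + (-30) + (-32) + (-20) + (-18) = -160
Signed area = Σ/2 = -80 (negative ⇒ clockwise traversal).

-80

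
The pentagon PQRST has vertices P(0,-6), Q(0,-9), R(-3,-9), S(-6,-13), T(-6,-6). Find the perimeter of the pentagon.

|PQ| = √((0)² + (-3)²) = √9 = 3
|QR| = √((-3)² + (0)²) = √9 = 3
|RS| = √((-3)² + (-4)²) = √25 = 5
|ST| = √((0)² + (7)²) = √49 = 7
|TP| = √((6)² + (0)²) = √36 = 6
Perimeter = 3 + 3 + 5 + 7 + 6 = 24.

24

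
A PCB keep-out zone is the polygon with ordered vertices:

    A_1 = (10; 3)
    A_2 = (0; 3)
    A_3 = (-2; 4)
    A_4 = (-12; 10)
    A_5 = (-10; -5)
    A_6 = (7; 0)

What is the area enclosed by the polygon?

Apply the shoelace (surveyor's) formula: 2A = Σ (x_i·y_{i+1} − x_{i+1}·y_i), indices taken mod 6.
Σ = (30) + (6) + (28) + (160) + (35) + (21) = 280
Area = |Σ|/2 = 140.

140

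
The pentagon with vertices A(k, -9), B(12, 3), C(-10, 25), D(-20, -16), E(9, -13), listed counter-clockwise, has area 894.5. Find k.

23

Write out the shoelace sum; only the two edges meeting at A involve k:
2·Area = [(9·(-9) − k·(-13)) + (k·3 − 12·(-9))] + 1394
       = 16·k + 1421 = 1789
⇒ k = 23.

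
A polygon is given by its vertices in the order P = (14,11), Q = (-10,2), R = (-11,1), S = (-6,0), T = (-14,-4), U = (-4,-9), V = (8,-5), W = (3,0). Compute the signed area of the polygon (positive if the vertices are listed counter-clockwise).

P→Q: (14)(2) − (-10)(11) = 138
Q→R: (-10)(1) − (-11)(2) = 12
R→S: (-11)(0) − (-6)(1) = 6
S→T: (-6)(-4) − (-14)(0) = 24
T→U: (-14)(-9) − (-4)(-4) = 110
U→V: (-4)(-5) − (8)(-9) = 92
V→W: (8)(0) − (3)(-5) = 15
W→P: (3)(11) − (14)(0) = 33
Σ = 430
Signed area = Σ/2 = 215 (positive ⇒ counter-clockwise traversal).

215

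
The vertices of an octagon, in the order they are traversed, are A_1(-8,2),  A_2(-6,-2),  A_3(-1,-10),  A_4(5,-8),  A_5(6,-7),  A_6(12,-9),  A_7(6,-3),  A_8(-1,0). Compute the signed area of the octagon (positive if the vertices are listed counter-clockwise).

Apply the shoelace formula: 2A = Σ (x_i·y_{i+1} − x_{i+1}·y_i), indices taken mod 8.
Cross-terms: 28, 58, 58, 13, 30, 18, -3, -2  ⇒  Σ = 200
Signed area = Σ/2 = 100 (positive ⇒ counter-clockwise traversal).

100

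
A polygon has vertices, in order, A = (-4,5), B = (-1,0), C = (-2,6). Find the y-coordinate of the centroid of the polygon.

11/3

Apply the shoelace formula. First the cross-terms c_i = x_i·y_{i+1} − x_{i+1}·y_i:
  5, -6, 14  ⇒  2A = 13, A = 6.5.
Then Σ (y_i + y_{i+1})·c_i = 143, so ȳ = 143 / (6·6.5) = 11/3.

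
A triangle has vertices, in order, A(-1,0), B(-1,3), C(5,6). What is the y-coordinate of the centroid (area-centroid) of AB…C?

3

Apply the shoelace (surveyor's) formula. First the cross-terms c_i = x_i·y_{i+1} − x_{i+1}·y_i:
  -3, -21, 6  ⇒  2A = -18, A = -9.
Then Σ (y_i + y_{i+1})·c_i = -162, so ȳ = -162 / (6·(-9)) = 3.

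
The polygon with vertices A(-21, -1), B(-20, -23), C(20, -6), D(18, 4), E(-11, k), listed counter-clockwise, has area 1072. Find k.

The doubled signed area Σ (x_i y_{i+1} − x_{i+1} y_i) is linear in k.
With k=0 it equals 1286; the coefficient of k is 39 (from the two edges through E).
So 39·k + 1286 = 2·1072 = 2144 ⇒ k = 22.

22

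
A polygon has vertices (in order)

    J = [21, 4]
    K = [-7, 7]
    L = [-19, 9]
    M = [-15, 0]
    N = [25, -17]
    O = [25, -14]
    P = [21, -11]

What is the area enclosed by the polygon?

522

J→K: (21)(7) − (-7)(4) = 175
K→L: (-7)(9) − (-19)(7) = 70
L→M: (-19)(0) − (-15)(9) = 135
M→N: (-15)(-17) − (25)(0) = 255
N→O: (25)(-14) − (25)(-17) = 75
O→P: (25)(-11) − (21)(-14) = 19
P→J: (21)(4) − (21)(-11) = 315
Σ = 1044
Area = |Σ|/2 = 522.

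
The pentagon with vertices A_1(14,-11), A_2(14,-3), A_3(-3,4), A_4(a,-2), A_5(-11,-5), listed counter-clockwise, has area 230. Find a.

Write out the shoelace sum; only the two edges meeting at A_4 involve a:
2·Area = [((-3)·(-2) − a·4) + (a·(-5) − (-11)·(-2))] + 350
       = -9·a + 334 = 460
⇒ a = -14.

-14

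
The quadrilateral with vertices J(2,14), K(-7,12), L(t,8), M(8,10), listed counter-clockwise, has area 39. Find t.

8

The doubled signed area Σ (x_i y_{i+1} − x_{i+1} y_i) is linear in t.
With t=0 it equals 94; the coefficient of t is -2 (from the two edges through L).
So -2·t + 94 = 2·39 = 78 ⇒ t = 8.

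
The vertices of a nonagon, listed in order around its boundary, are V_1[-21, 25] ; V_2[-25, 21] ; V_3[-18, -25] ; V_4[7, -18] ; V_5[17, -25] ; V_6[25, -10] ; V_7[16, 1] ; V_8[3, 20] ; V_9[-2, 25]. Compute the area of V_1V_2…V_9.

Apply the surveyor's formula: 2A = Σ (x_i·y_{i+1} − x_{i+1}·y_i), indices taken mod 9.
V_1→V_2: (-21)(21) − (-25)(25) = 184
V_2→V_3: (-25)(-25) − (-18)(21) = 1003
V_3→V_4: (-18)(-18) − (7)(-25) = 499
V_4→V_5: (7)(-25) − (17)(-18) = 131
V_5→V_6: (17)(-10) − (25)(-25) = 455
V_6→V_7: (25)(1) − (16)(-10) = 185
V_7→V_8: (16)(20) − (3)(1) = 317
V_8→V_9: (3)(25) − (-2)(20) = 115
V_9→V_1: (-2)(25) − (-21)(25) = 475
Σ = 3364
Area = |Σ|/2 = 1682.

1682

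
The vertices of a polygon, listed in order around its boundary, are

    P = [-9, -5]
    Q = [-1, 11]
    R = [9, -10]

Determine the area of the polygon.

Apply the shoelace (surveyor's) formula: 2A = Σ (x_i·y_{i+1} − x_{i+1}·y_i), indices taken mod 3.
Cross-terms: -104, -89, -135  ⇒  Σ = -328
Area = |Σ|/2 = 164.

164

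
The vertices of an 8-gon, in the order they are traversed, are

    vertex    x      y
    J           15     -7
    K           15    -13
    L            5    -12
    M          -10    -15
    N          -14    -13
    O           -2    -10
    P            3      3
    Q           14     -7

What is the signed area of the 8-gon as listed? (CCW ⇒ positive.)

-199

Apply the surveyor's formula: 2A = Σ (x_i·y_{i+1} − x_{i+1}·y_i), indices taken mod 8.
J→K: (15)(-13) − (15)(-7) = -90
K→L: (15)(-12) − (5)(-13) = -115
L→M: (5)(-15) − (-10)(-12) = -195
M→N: (-10)(-13) − (-14)(-15) = -80
N→O: (-14)(-10) − (-2)(-13) = 114
O→P: (-2)(3) − (3)(-10) = 24
P→Q: (3)(-7) − (14)(3) = -63
Q→J: (14)(-7) − (15)(-7) = 7
Σ = -398
Signed area = Σ/2 = -199 (negative ⇒ clockwise traversal).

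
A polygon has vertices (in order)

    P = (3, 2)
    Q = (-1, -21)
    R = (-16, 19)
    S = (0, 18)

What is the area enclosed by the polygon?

Apply the shoelace formula: 2A = Σ (x_i·y_{i+1} − x_{i+1}·y_i), indices taken mod 4.
Σ = (-61) + (-355) + (-288) + (-54) = -758
Area = |Σ|/2 = 379.

379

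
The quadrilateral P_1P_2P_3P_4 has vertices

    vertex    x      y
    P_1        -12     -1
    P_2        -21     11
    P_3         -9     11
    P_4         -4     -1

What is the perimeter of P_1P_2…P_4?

|P_1P_2| = √((-9)² + (12)²) = √225 = 15
|P_2P_3| = √((12)² + (0)²) = √144 = 12
|P_3P_4| = √((5)² + (-12)²) = √169 = 13
|P_4P_1| = √((-8)² + (0)²) = √64 = 8
Perimeter = 15 + 12 + 13 + 8 = 48.

48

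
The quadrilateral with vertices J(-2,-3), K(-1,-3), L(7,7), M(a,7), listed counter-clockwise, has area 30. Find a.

Write out the shoelace sum; only the two edges meeting at M involve a:
2·Area = [(7·7 − a·7) + (a·(-3) − (-2)·7)] + 17
       = -10·a + 80 = 60
⇒ a = 2.

2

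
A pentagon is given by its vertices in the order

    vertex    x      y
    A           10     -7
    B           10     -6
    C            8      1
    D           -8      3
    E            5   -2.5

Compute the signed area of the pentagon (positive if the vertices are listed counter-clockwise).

47.5

Apply Gauss's area formula: 2A = Σ (x_i·y_{i+1} − x_{i+1}·y_i), indices taken mod 5.
Σ = (10) + (58) + (32) + (5) + (-10) = 95
Signed area = Σ/2 = 47.5 (positive ⇒ counter-clockwise traversal).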